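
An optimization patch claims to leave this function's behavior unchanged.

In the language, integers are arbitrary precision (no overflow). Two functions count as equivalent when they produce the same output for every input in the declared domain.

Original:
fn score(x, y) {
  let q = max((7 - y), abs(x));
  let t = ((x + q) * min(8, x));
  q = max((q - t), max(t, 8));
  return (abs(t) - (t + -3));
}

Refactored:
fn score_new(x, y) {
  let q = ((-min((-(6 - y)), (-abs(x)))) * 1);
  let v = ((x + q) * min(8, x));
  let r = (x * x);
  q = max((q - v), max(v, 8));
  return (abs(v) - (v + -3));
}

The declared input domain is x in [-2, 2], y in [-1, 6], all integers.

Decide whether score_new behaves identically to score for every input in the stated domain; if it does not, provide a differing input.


These are not equivalent — on x=-2, y=-1 the outputs split (27 vs 23).
score: q=8, then t=-12, then q=20, then returns 27
score_new: q=7, then v=-10, then r=4, then q=17, then returns 23
verdict: not equivalent; witness: x=-2, y=-1


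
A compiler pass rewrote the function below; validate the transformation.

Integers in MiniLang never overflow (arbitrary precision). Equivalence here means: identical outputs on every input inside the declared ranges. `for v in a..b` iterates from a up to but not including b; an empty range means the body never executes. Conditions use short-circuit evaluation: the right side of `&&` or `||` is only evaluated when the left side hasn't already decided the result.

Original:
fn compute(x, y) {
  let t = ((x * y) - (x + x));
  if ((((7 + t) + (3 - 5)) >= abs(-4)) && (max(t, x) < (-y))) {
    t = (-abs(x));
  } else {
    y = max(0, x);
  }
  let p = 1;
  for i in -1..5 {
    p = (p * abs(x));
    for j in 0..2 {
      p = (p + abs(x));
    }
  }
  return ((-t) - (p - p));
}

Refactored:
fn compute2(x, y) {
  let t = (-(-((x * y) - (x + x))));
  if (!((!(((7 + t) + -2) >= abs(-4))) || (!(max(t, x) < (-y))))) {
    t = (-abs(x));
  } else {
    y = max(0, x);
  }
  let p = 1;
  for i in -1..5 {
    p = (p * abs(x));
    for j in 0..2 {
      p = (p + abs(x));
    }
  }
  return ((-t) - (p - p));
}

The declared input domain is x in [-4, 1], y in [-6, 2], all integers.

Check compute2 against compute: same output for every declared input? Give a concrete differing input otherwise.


This is a faithful refactor — boolean connective usage differs; also arithmetic usage differs; also constant usage differs, but the computed results match everywhere.
As a probe, take x=-2, y=-4: compute runs t=12, then ((((7 + t) + (3 - 5)) >= abs(-4)) && (max(t, x) < (-y))) is false, then y=0, then p=1, then (i=-1), then p=2, then (j=0), then p=4, then (j=1), then p=6, then (i=0), then p=12, then (j=0), then p=14, then (j=1), then p=16, then (i=1), then p=32, then (j=0), then p=34, then (j=1), then p=36, then (i=2), then p=72, then (j=0), then p=74, then (j=1), then p=76, then (i=3), then p=152, then (j=0), then p=154, then (j=1), then p=156, then (i=4), then p=312, then (j=0), then p=314, then (j=1), then p=316, then returns -12; compute2 runs t=12, then (!((!(((7 + t) + -2) >= abs(-4))) || (!(max(t, x) < (-y))))) is false, then y=0, then p=1, then (i=-1), then p=2, then (j=0), then p=4, then (j=1), then p=6, then (i=0), then p=12, then (j=0), then p=14, then (j=1), then p=16, then (i=1), then p=32, then (j=0), then p=34, then (j=1), then p=36, then (i=2), then p=72, then (j=0), then p=74, then (j=1), then p=76, then (i=3), then p=152, then (j=0), then p=154, then (j=1), then p=156, then (i=4), then p=312, then (j=0), then p=314, then (j=1), then p=316, then returns -12; both end at -12.
Across all 54 domain points the two functions coincide.
verdict: equivalent


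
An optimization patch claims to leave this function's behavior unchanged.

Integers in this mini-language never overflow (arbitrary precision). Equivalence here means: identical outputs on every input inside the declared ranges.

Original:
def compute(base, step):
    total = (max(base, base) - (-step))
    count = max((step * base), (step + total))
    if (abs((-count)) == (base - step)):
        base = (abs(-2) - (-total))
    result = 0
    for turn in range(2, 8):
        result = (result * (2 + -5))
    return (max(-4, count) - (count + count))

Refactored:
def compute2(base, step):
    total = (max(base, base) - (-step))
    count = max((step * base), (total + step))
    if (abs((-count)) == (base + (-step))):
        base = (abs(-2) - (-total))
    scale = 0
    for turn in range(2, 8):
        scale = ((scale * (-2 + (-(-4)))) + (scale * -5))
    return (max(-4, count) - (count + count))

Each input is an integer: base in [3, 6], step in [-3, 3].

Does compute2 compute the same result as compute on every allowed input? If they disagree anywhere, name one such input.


This is a faithful refactor — arithmetic usage differs; and constant usage differs; and local variable names differ, but the computed results match everywhere.
Tracing base=6, step=3: compute: total := 9 | count := 18 | (abs((-count)) == (base - step)): false | result := 0 | iter turn=2: | result := 0 | iter turn=3: | result := 0 | iter turn=4: | result := 0 | iter turn=5: | result := 0 | iter turn=6: | result := 0 | iter turn=7: | result := 0 | result -18 | compute2: total := 9 | count := 18 | (abs((-count)) == (base + (-step))): false | scale := 0 | iter turn=2: | scale := 0 | iter turn=3: | scale := 0 | iter turn=4: | scale := 0 | iter turn=5: | scale := 0 | iter turn=6: | scale := 0 | iter turn=7: | scale := 0 | result -18 — matching result -18.
Checked all 28 inputs in the declared domain: the outputs agree on every one.
verdict: equivalent


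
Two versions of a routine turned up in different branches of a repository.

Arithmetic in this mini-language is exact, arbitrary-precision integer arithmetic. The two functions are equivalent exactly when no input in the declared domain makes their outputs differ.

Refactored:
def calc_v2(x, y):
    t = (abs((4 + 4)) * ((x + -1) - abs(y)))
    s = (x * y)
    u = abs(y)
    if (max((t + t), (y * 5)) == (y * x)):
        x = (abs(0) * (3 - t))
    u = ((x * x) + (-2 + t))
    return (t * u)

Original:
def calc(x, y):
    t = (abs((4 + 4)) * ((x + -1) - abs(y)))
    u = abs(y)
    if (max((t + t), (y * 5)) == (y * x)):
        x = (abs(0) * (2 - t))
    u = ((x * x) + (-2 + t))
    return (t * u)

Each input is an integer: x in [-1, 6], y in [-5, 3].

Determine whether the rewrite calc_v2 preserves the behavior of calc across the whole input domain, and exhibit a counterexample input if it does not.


Although `2` became `3`, no input in the stated domain can expose it; all 72 inputs agree.
verdict: equivalent


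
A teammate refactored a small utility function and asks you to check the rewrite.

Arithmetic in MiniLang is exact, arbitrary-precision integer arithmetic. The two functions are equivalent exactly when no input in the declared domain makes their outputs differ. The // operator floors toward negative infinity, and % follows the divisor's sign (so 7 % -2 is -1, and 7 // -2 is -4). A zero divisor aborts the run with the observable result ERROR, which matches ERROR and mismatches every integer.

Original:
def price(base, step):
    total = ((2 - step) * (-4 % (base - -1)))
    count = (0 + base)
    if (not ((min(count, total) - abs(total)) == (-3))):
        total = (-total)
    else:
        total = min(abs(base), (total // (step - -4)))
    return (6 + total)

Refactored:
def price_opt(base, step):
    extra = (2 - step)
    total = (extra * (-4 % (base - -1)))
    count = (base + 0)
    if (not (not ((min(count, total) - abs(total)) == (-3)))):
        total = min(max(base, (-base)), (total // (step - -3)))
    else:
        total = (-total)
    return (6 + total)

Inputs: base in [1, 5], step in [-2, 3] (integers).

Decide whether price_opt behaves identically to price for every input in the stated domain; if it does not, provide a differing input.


Try base=5, step=-2.
price: total = 8; count = 5; (not ((min(count, total) - abs(total)) == (-3))) -> false; total = 4; return 10
price_opt: extra = 4; total = 8; count = 5; (not (not ((min(count, total) - abs(total)) == (-3)))) -> true; total = 5; return 11
10 and 11 differ, so these are not the same function on this domain.
verdict: not equivalent; witness: base=5, step=-2


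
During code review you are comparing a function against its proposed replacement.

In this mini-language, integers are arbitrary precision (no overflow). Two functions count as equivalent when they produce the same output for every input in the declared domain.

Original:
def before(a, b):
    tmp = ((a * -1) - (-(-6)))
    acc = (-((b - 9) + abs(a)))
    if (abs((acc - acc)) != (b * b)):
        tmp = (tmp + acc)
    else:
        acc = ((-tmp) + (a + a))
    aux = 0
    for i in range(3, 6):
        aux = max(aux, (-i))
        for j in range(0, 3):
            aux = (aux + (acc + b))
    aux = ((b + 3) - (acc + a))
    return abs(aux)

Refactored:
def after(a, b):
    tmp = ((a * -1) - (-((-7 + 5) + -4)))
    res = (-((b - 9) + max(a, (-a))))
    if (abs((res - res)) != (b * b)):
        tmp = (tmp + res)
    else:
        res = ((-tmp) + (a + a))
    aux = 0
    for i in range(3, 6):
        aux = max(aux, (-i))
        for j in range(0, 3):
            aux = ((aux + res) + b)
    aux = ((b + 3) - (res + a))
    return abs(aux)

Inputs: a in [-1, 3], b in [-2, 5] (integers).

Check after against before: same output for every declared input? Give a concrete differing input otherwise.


Side by side, the visible changes include: min/max/abs usage differs, plus local variable names differ, plus constant usage differs, plus arithmetic usage differs.
Tracing a=1, b=4: before: tmp = -7; acc = 4; (abs((acc - acc)) != (b * b)) -> true; tmp = -3; aux = 0; [i=3]; aux = 0; [j=0]; aux = 8; [j=1]; aux = 16; [j=2]; aux = 24; [i=4]; aux = 24; [j=0]; aux = 32; [j=1]; aux = 40; [j=2]; aux = 48; [i=5]; aux = 48; [j=0]; aux = 56; [j=1]; aux = 64; [j=2]; aux = 72; aux = 2; return 2 | after: tmp = -7; res = 4; (abs((res - res)) != (b * b)) -> true; tmp = -3; aux = 0; [i=3]; aux = 0; [j=0]; aux = 8; [j=1]; aux = 16; [j=2]; aux = 24; [i=4]; aux = 24; [j=0]; aux = 32; [j=1]; aux = 40; [j=2]; aux = 48; [i=5]; aux = 48; [j=0]; aux = 56; [j=1]; aux = 64; [j=2]; aux = 72; aux = 2; return 2 — matching result 2.
Sweeping the whole domain (40 inputs) finds no disagreement.
verdict: equivalent


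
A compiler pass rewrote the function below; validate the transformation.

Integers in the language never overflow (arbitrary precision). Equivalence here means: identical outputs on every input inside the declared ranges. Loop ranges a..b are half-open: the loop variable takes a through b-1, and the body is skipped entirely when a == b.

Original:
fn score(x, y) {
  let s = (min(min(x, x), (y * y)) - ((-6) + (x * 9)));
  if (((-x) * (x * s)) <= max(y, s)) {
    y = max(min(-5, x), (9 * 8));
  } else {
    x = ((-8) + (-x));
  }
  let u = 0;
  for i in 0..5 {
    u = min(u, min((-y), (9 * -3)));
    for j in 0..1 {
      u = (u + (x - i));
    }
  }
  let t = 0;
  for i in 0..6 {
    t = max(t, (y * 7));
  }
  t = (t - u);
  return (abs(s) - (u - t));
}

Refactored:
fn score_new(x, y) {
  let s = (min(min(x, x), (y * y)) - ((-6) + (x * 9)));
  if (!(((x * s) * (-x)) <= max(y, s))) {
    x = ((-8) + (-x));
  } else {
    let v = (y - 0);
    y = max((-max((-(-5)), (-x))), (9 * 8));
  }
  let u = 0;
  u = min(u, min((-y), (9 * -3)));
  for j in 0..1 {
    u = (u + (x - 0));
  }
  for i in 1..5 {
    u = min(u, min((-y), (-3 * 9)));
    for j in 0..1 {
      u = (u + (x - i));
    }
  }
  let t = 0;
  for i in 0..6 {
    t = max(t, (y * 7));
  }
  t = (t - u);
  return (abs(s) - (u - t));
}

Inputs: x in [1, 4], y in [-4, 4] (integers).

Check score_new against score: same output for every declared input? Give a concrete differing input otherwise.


Comparing the listings, the differences include: loop structure differs, plus min/max/abs usage differs, plus constant usage differs, plus boolean connective usage differs, plus local variable names differ, plus statement counts differ, plus arithmetic usage differs.
One worked example (x=2, y=-1) — score: s = -11; (((-x) * (x * s)) <= max(y, s)) -> false; x = -10; u = 0; [i=0]; u = -27; [j=0]; u = -37; [i=1]; u = -37; [j=0]; u = -48; [i=2]; u = -48; [j=0]; u = -60; [i=3]; u = -60; [j=0]; u = -73; [i=4]; u = -73; [j=0]; u = -87; t = 0; [i=0]; t = 0; [i=1]; t = 0; [i=2]; t = 0; [i=3]; t = 0; [i=4]; t = 0; [i=5]; t = 0; t = 87; return 185; score_new: s = -11; (!(((x * s) * (-x)) <= max(y, s))) -> true; x = -10; u = 0; u = -27; [j=0]; u = -37; [i=1]; u = -37; [j=0]; u = -48; [i=2]; u = -48; [j=0]; u = -60; [i=3]; u = -60; [j=0]; u = -73; [i=4]; u = -73; [j=0]; u = -87; t = 0; [i=0]; t = 0; [i=1]; t = 0; [i=2]; t = 0; [i=3]; t = 0; [i=4]; t = 0; [i=5]; t = 0; t = 87; return 185; agreement on 185.
Every one of the 36 inputs gives matching results.
verdict: equivalent


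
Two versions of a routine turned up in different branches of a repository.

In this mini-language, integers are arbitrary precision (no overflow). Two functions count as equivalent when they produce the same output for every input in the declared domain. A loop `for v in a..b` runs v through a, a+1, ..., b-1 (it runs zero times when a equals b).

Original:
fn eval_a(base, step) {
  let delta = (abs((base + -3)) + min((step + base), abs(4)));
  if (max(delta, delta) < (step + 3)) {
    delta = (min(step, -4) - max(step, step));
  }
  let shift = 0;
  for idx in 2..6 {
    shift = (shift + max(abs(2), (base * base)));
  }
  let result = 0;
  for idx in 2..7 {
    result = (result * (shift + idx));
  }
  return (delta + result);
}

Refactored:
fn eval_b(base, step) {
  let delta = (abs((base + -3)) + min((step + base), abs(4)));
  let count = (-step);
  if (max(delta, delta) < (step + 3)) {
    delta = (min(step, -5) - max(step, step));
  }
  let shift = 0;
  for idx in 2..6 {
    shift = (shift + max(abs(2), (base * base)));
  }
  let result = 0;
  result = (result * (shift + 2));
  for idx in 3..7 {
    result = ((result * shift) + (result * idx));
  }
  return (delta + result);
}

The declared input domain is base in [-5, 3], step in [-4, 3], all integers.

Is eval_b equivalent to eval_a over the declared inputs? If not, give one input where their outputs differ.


Run the pair on base=2, step=3.
eval_a: delta becomes 5; next (max(delta, delta) < (step + 3)) evaluates to true; next delta becomes -7; next shift becomes 0; next at idx=2:; next shift becomes 4; next at idx=3:; next shift becomes 8; next at idx=4:; next shift becomes 12; next at idx=5:; next shift becomes 16; next result becomes 0; next at idx=2:; next result becomes 0; next at idx=3:; next result becomes 0; next at idx=4:; next result becomes 0; next at idx=5:; next result becomes 0; next at idx=6:; next result becomes 0; next final value -7
eval_b: delta becomes 5; next count becomes -3; next (max(delta, delta) < (step + 3)) evaluates to true; next delta becomes -8; next shift becomes 0; next at idx=2:; next shift becomes 4; next at idx=3:; next shift becomes 8; next at idx=4:; next shift becomes 12; next at idx=5:; next shift becomes 16; next result becomes 0; next result becomes 0; next at idx=3:; next result becomes 0; next at idx=4:; next result becomes 0; next at idx=5:; next result becomes 0; next at idx=6:; next result becomes 0; next final value -8
-7 != -8, so the rewrite changes behavior.
verdict: not equivalent; witness: base=2, step=3


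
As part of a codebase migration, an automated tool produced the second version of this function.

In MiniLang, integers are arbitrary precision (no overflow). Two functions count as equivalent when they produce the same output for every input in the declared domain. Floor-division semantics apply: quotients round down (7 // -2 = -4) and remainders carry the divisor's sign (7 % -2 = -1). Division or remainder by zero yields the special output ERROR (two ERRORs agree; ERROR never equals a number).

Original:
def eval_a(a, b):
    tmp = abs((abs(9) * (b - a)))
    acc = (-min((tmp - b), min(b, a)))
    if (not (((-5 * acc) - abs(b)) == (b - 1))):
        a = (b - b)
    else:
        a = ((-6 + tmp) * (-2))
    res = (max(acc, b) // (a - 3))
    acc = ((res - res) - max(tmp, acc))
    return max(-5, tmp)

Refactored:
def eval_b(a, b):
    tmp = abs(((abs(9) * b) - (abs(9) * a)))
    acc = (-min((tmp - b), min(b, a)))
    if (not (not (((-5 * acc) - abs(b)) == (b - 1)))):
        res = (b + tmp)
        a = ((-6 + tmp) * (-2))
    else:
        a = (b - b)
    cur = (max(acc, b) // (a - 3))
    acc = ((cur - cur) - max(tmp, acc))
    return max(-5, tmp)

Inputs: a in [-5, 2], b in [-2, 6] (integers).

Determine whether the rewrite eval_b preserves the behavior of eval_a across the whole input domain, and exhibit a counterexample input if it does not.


Behavior is preserved: although arithmetic usage differs, plus boolean connective usage differs, plus min/max/abs usage differs, plus statement counts differ, plus constant usage differs, plus local variable names differ, the outputs never diverge.
One worked example (a=-1, b=6) — eval_a: tmp := 63 | acc := 1 | (not (((-5 * acc) - abs(b)) == (b - 1))): true | a := 0 | res := -2 | acc := -63 | result 63; eval_b: tmp := 63 | acc := 1 | (not (not (((-5 * acc) - abs(b)) == (b - 1)))): false | a := 0 | cur := -2 | acc := -63 | result 63; agreement on 63.
Sweeping the whole domain (72 inputs) finds no disagreement.
verdict: equivalent


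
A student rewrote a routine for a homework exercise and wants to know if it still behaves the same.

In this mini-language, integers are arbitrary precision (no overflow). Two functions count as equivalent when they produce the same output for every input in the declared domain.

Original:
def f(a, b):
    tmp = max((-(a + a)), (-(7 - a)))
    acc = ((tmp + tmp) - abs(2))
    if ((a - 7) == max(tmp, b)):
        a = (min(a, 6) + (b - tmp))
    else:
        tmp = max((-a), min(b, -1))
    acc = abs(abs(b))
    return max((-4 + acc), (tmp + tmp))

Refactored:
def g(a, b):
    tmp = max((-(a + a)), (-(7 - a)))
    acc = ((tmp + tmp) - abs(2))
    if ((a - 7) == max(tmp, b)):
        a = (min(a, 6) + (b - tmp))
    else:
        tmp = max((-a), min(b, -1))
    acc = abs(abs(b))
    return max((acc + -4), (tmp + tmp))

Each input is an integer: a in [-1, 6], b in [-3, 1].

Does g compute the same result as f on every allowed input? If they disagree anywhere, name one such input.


This is a faithful refactor — same computation, different form, but the computed results match everywhere.
One worked example (a=4, b=-1) — f: tmp=-3, then acc=-8, then ((a - 7) == max(tmp, b)) is false, then tmp=-1, then acc=1, then returns -2; g: tmp=-3, then acc=-8, then ((a - 7) == max(tmp, b)) is false, then tmp=-1, then acc=1, then returns -2; agreement on -2.
Every one of the 40 inputs gives matching results.
verdict: equivalent


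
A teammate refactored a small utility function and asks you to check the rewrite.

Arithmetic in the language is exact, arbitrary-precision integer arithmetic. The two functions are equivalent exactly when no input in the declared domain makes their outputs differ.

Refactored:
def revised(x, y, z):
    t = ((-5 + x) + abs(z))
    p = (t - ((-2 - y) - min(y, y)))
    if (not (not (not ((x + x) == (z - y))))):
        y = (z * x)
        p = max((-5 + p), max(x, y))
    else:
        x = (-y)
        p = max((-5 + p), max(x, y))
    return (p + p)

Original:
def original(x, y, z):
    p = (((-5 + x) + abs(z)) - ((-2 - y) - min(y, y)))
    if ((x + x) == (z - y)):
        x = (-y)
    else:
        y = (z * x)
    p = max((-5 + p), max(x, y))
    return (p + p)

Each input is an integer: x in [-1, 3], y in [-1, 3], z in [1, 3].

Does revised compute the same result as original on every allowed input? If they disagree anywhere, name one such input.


The two versions differ — the changes include constant usage differs; also arithmetic usage differs; also min/max/abs usage differs; also local variable names differ; also statement counts differ; also boolean connective usage differs.
One worked example (x=2, y=1, z=1) — original: p becomes 2; next ((x + x) == (z - y)) evaluates to false; next y becomes 2; next p becomes 2; next final value 4; revised: t becomes -2; next p becomes 2; next (not (not (not ((x + x) == (z - y))))) evaluates to true; next y becomes 2; next p becomes 2; next final value 4; agreement on 4.
Checked all 75 inputs in the declared domain: the outputs agree on every one.
verdict: equivalent


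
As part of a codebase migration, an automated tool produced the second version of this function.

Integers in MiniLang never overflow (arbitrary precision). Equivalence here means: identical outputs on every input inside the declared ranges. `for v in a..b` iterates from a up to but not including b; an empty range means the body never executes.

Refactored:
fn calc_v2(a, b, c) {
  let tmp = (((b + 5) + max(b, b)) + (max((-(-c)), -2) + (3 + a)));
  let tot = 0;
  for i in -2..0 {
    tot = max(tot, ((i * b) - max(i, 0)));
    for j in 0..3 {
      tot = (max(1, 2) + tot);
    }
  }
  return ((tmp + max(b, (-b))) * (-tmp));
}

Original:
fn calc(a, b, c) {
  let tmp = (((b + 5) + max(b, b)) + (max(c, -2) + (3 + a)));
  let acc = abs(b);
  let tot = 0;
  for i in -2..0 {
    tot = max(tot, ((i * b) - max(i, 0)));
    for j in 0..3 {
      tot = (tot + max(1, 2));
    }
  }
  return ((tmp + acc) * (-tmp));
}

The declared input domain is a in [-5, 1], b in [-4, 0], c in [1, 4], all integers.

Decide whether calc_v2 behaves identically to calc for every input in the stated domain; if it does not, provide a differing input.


Reading the diff, among the changes: min/max/abs usage differs, plus statement counts differ, plus local variable names differ.
As a probe, take a=-1, b=-3, c=1: calc runs tmp = 2; acc = 3; tot = 0; [i=-2]; tot = 6; [j=0]; tot = 8; [j=1]; tot = 10; [j=2]; tot = 12; [i=-1]; tot = 12; [j=0]; tot = 14; [j=1]; tot = 16; [j=2]; tot = 18; return -10; calc_v2 runs tmp = 2; tot = 0; [i=-2]; tot = 6; [j=0]; tot = 8; [j=1]; tot = 10; [j=2]; tot = 12; [i=-1]; tot = 12; [j=0]; tot = 14; [j=1]; tot = 16; [j=2]; tot = 18; return -10; both end at -10.
Sweeping the whole domain (140 inputs) finds no disagreement.
verdict: equivalent


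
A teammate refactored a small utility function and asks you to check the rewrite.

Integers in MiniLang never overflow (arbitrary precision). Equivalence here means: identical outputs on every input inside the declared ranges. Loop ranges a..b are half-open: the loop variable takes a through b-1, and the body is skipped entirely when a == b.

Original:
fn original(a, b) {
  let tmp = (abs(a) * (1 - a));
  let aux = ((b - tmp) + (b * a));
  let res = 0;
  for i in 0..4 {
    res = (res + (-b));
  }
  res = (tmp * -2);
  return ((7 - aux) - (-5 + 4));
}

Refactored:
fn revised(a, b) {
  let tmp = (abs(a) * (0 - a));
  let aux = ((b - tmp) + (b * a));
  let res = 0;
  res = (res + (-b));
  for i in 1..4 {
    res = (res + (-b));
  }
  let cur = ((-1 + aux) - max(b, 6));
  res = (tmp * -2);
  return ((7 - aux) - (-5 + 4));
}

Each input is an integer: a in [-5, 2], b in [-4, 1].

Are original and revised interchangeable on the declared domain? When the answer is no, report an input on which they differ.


Evaluate both at a=-5, b=-4.
original: tmp = 30; aux = -14; res = 0; [i=0]; res = 4; [i=1]; res = 8; [i=2]; res = 12; [i=3]; res = 16; res = -60; return 22
revised: tmp = 25; aux = -9; res = 0; res = 4; [i=1]; res = 8; [i=2]; res = 12; [i=3]; res = 16; cur = -16; res = -50; return 17
22 and 17 differ, so these are not the same function on this domain.
verdict: not equivalent; witness: a=-5, b=-4


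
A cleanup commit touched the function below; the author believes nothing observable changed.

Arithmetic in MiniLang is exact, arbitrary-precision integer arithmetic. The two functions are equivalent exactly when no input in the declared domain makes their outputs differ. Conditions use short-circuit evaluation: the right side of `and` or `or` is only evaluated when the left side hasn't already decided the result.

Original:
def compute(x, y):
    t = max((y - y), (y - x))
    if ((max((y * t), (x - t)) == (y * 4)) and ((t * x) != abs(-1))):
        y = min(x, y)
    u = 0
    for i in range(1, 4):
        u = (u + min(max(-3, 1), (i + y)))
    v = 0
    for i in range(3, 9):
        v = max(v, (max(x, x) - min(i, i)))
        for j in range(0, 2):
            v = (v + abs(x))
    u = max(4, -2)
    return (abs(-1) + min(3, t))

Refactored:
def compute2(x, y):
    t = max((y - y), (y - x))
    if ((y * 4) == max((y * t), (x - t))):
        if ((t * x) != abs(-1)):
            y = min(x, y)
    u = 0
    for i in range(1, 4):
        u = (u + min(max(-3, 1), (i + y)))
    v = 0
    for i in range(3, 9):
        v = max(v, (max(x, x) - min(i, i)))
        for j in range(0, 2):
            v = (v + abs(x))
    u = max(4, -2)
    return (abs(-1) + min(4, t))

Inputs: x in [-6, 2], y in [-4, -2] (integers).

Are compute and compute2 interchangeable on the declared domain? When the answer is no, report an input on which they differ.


Consider the input x=-6, y=-2.
compute: t := 4 | ((max((y * t), (x - t)) == (y * 4)) and ((t * x) != abs(-1))): true | y := -6 | u := 0 | iter i=1: | u := -5 | iter i=2: | u := -9 | iter i=3: | u := -12 | v := 0 | iter i=3: | v := 0 | iter j=0: | v := 6 | iter j=1: | v := 12 | iter i=4: | v := 12 | iter j=0: | v := 18 | iter j=1: | v := 24 | iter i=5: | v := 24 | iter j=0: | v := 30 | iter j=1: | v := 36 | iter i=6: | v := 36 | iter j=0: | v := 42 | iter j=1: | v := 48 | iter i=7: | v := 48 | iter j=0: | v := 54 | iter j=1: | v := 60 | iter i=8: | v := 60 | iter j=0: | v := 66 | iter j=1: | v := 72 | u := 4 | result 4
compute2: t := 4 | ((y * 4) == max((y * t), (x - t))): true | ((t * x) != abs(-1)): true | y := -6 | u := 0 | iter i=1: | u := -5 | iter i=2: | u := -9 | iter i=3: | u := -12 | v := 0 | iter i=3: | v := 0 | iter j=0: | v := 6 | iter j=1: | v := 12 | iter i=4: | v := 12 | iter j=0: | v := 18 | iter j=1: | v := 24 | iter i=5: | v := 24 | iter j=0: | v := 30 | iter j=1: | v := 36 | iter i=6: | v := 36 | iter j=0: | v := 42 | iter j=1: | v := 48 | iter i=7: | v := 48 | iter j=0: | v := 54 | iter j=1: | v := 60 | iter i=8: | v := 60 | iter j=0: | v := 66 | iter j=1: | v := 72 | u := 4 | result 5
4 and 5 differ, so these are not the same function on this domain.
verdict: not equivalent; witness: x=-6, y=-2


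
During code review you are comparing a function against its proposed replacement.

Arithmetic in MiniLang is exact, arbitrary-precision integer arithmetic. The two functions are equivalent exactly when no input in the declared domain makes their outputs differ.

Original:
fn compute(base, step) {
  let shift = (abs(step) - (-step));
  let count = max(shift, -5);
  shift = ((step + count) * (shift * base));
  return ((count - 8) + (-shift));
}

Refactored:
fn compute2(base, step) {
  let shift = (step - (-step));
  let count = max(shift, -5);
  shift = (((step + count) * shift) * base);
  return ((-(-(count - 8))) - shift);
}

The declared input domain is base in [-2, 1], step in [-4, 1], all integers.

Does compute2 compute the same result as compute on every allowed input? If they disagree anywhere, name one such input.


Not equivalent: base=-2, step=-4 separates them (-8 vs 131).
compute: shift = 0; count = 0; shift = 0; return -8
compute2: shift = -8; count = -5; shift = -144; return 131
verdict: not equivalent; witness: base=-2, step=-4


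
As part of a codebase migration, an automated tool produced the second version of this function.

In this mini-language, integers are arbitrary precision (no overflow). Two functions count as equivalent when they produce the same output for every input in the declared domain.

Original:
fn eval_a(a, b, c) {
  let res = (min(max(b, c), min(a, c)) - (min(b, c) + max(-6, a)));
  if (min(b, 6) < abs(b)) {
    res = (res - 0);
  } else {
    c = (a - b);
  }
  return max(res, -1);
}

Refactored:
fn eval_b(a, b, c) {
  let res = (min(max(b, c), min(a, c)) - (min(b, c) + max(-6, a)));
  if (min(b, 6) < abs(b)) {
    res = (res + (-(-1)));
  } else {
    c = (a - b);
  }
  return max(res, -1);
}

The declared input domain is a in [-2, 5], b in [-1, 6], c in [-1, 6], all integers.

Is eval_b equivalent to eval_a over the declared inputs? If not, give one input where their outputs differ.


There is a counterexample at a=-2, b=-1, c=-1: 1 on one side, 2 on the other.
eval_a: res becomes 1; next (min(b, 6) < abs(b)) evaluates to true; next res becomes 1; next final value 1
eval_b: res becomes 1; next (min(b, 6) < abs(b)) evaluates to true; next res becomes 2; next final value 2
verdict: not equivalent; witness: a=-2, b=-1, c=-1


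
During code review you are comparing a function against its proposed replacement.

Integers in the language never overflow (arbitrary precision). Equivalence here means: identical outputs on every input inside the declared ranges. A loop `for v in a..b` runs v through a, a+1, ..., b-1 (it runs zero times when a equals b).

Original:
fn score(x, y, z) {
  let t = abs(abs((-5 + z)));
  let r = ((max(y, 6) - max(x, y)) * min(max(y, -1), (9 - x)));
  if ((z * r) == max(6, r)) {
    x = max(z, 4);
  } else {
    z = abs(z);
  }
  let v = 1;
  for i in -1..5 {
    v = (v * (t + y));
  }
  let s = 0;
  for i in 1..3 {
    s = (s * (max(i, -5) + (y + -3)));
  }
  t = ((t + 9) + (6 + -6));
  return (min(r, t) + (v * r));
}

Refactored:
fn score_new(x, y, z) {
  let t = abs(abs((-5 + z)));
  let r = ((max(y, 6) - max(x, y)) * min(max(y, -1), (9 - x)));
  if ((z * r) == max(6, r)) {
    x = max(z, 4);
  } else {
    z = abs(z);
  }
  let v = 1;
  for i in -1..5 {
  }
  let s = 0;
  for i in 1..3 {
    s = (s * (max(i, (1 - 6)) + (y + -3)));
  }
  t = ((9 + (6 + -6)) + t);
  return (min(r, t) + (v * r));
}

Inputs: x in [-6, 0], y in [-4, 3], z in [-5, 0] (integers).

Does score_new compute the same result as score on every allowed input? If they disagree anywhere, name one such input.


On input x=-6, y=-4, z=-5, score returns -466570 while score_new returns -20.
verdict: not equivalent; witness: x=-6, y=-4, z=-5


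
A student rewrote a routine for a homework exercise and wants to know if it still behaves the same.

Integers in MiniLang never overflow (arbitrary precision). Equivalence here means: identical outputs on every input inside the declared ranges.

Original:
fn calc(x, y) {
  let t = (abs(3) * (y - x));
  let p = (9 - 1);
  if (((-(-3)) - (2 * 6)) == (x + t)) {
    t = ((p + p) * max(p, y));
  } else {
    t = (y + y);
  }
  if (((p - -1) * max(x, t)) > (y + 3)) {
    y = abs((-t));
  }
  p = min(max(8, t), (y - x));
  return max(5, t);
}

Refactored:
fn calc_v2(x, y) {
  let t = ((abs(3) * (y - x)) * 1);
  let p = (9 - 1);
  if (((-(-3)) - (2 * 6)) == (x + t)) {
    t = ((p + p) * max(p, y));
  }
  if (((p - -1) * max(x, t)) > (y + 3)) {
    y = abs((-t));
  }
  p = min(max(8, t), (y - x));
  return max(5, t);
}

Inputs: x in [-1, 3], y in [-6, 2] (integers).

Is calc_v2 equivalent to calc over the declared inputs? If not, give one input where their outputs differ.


There is a counterexample at x=-1, y=1: 5 on one side, 6 on the other.
calc: t := 6 | p := 8 | (((-(-3)) - (2 * 6)) == (x + t)): false | t := 2 | (((p - -1) * max(x, t)) > (y + 3)): true | y := 2 | p := 3 | result 5
calc_v2: t := 6 | p := 8 | (((-(-3)) - (2 * 6)) == (x + t)): false | (((p - -1) * max(x, t)) > (y + 3)): true | y := 6 | p := 7 | result 6
verdict: not equivalent; witness: x=-1, y=1


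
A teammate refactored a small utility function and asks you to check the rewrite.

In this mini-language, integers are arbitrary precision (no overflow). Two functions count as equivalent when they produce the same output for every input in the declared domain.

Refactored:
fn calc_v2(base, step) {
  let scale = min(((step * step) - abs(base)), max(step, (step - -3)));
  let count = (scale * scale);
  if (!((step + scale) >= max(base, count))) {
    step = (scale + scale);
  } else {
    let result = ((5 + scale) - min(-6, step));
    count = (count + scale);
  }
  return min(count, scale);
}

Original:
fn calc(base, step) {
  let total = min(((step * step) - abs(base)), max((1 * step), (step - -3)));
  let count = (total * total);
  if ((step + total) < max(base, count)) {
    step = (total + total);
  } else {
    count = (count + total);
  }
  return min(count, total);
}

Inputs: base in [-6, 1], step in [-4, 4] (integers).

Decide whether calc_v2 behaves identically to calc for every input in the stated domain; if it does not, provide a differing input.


There is a behavioral-looking edit here, yet the outcome never shifts on this domain.
Tracing base=0, step=-1: calc: total becomes 1; next count becomes 1; next ((step + total) < max(base, count)) evaluates to true; next step becomes 2; next final value 1 | calc_v2: scale becomes 1; next count becomes 1; next (!((step + scale) >= max(base, count))) evaluates to true; next step becomes 2; next final value 1 — matching result 1.
Every one of the 72 inputs gives matching results.
verdict: equivalent


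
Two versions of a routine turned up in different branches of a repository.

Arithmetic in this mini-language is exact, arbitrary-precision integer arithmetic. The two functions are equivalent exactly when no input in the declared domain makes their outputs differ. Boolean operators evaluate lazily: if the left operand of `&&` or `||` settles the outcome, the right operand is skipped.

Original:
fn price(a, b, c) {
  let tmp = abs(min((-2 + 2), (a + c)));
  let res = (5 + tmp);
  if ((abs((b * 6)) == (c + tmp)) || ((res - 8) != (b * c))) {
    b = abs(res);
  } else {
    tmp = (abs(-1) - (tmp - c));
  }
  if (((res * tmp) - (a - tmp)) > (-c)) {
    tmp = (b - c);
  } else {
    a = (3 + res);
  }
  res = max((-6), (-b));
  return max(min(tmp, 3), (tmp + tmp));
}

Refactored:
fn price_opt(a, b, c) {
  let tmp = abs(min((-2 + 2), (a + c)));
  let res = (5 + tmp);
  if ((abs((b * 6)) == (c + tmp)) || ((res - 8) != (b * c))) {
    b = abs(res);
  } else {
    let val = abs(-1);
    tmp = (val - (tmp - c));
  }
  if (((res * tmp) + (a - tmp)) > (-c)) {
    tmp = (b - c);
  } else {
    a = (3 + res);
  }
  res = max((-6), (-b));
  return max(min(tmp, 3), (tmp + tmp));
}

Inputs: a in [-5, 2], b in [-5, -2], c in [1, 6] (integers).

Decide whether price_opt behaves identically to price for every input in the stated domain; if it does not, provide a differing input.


Try a=-4, b=-5, c=4.
price: tmp := 0 | res := 5 | ((abs((b * 6)) == (c + tmp)) || ((res - 8) != (b * c))): true | b := 5 | (((res * tmp) - (a - tmp)) > (-c)): true | tmp := 1 | res := -5 | result 2
price_opt: tmp := 0 | res := 5 | ((abs((b * 6)) == (c + tmp)) || ((res - 8) != (b * c))): true | b := 5 | (((res * tmp) + (a - tmp)) > (-c)): false | a := 8 | res := -5 | result 0
2 against 0: the behavior changed.
verdict: not equivalent; witness: a=-4, b=-5, c=4


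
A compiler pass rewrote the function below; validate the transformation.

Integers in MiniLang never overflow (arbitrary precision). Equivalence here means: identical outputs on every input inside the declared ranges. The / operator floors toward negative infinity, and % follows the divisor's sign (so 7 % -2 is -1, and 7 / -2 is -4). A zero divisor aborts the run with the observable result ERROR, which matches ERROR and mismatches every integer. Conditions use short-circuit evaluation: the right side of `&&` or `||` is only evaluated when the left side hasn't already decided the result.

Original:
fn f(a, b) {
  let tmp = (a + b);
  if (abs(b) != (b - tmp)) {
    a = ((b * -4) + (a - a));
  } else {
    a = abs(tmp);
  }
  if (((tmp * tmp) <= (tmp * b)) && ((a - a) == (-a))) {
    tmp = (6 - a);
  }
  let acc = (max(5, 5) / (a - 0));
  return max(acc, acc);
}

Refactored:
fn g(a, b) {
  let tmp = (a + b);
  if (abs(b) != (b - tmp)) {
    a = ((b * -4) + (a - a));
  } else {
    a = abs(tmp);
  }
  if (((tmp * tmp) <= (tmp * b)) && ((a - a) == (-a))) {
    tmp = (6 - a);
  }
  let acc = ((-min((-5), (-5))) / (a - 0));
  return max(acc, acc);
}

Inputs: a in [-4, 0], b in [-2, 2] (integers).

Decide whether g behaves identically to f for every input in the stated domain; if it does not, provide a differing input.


The two are interchangeable: min/max/abs usage differs, and every declared input agrees.
Tracing a=-4, b=-2: f: tmp=-6, then (abs(b) != (b - tmp)) is true, then a=8, then (((tmp * tmp) <= (tmp * b)) && ((a - a) == (-a))) is false, then acc=0, then returns 0 | g: tmp=-6, then (abs(b) != (b - tmp)) is true, then a=8, then (((tmp * tmp) <= (tmp * b)) && ((a - a) == (-a))) is false, then acc=0, then returns 0 — matching result 0.
Sweeping the whole domain (25 inputs) finds no disagreement.
verdict: equivalent


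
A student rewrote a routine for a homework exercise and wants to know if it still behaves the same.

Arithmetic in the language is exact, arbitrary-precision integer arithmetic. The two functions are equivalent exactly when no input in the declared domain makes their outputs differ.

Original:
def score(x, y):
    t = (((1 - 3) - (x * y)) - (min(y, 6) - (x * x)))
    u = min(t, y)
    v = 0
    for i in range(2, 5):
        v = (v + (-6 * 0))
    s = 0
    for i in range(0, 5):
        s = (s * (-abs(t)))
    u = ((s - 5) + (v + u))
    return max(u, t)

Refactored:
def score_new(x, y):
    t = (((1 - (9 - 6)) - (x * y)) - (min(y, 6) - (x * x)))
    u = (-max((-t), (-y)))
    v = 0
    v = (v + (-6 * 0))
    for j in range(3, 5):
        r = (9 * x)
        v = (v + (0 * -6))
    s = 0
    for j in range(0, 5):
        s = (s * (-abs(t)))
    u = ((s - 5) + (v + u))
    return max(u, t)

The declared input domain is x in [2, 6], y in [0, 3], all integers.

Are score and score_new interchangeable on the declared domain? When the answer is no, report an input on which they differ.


The two versions differ — the changes include min/max/abs usage differs, and statement counts differ, and local variable names differ, and arithmetic usage differs, and constant usage differs, and loop structure differs.
Spot check at x=2, y=3 — score: t=-7, then u=-7, then v=0, then (i=2), then v=0, then (i=3), then v=0, then (i=4), then v=0, then s=0, then (i=0), then s=0, then (i=1), then s=0, then (i=2), then s=0, then (i=3), then s=0, then (i=4), then s=0, then u=-12, then returns -7. score_new: t=-7, then u=-7, then v=0, then v=0, then (j=3), then r=18, then v=0, then (j=4), then r=18, then v=0, then s=0, then (j=0), then s=0, then (j=1), then s=0, then (j=2), then s=0, then (j=3), then s=0, then (j=4), then s=0, then u=-12, then returns -7. Both give -7.
Checked all 20 inputs in the declared domain: the outputs agree on every one.
verdict: equivalent


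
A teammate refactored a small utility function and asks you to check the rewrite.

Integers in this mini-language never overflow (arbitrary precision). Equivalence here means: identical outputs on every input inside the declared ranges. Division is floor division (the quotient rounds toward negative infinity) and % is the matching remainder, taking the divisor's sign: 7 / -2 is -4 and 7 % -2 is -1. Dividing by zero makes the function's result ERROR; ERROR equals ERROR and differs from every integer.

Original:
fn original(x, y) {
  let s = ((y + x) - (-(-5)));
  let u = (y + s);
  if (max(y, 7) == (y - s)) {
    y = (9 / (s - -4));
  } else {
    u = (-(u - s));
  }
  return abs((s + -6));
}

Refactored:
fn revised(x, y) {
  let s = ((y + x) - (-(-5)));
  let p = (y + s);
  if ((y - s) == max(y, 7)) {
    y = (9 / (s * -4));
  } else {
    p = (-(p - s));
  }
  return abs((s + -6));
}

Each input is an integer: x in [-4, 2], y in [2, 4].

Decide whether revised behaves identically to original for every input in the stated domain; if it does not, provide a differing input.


Try x=-2, y=3.
original: s := -4 | u := -1 | (max(y, 7) == (y - s)): true | divide-by-zero, output ERROR
revised: s := -4 | p := -1 | ((y - s) == max(y, 7)): true | y := 0 | result 10
ERROR != 10, so the rewrite changes behavior.
verdict: not equivalent; witness: x=-2, y=3


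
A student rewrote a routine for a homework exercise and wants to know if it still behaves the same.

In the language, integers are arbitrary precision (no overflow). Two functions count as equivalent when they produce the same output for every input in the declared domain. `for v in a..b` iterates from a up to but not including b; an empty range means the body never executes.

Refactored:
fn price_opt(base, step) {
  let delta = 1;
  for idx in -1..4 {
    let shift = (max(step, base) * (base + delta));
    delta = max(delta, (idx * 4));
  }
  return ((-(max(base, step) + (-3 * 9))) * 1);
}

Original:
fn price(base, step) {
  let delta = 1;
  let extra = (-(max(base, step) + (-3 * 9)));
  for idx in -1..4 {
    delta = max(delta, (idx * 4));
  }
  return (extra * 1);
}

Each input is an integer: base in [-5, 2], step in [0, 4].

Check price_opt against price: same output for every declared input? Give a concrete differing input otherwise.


This is a faithful refactor — arithmetic usage differs, and min/max/abs usage differs, and local variable names differ, but the computed results match everywhere.
Tracing base=-3, step=4: price: delta = 1; extra = 23; [idx=-1]; delta = 1; [idx=0]; delta = 1; [idx=1]; delta = 4; [idx=2]; delta = 8; [idx=3]; delta = 12; return 23 | price_opt: delta = 1; [idx=-1]; shift = -8; delta = 1; [idx=0]; shift = -8; delta = 1; [idx=1]; shift = -8; delta = 4; [idx=2]; shift = 4; delta = 8; [idx=3]; shift = 20; delta = 12; return 23 — matching result 23.
Across all 40 domain points the two functions coincide.
verdict: equivalent
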